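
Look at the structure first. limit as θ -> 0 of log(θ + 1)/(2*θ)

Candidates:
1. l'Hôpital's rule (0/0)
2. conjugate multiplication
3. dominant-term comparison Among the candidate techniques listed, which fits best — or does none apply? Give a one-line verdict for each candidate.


Verdict: l'Hôpital's rule (0/0) — plug in 0: top and bottom both hit zero, so differentiate each and retry. Known elementary limits would finish this too — the rule just bypasses the case analysis.
- l'Hôpital's rule (0/0): applies; the problem has the shape this method handles.
- conjugate multiplication — there are no radicals in tension whose conjugate would simplify matters.
- dominant-term comparison — no dominant power emerges to decide the limit by degree comparison.


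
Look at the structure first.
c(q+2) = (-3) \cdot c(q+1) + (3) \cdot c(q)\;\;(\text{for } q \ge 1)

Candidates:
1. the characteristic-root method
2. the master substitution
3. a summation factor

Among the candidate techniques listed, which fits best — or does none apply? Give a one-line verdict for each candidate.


Best approach: the characteristic-root method — try a geometric ansatz r^q: constant coefficients turn the recurrence into one polynomial equation in r.
- the characteristic-root method: yes — fits the structure here.
- the master substitution — the recursion shifts the index rather than dividing it.
- a summation factor: the recurrence reaches back more than one step, outside the first-order family a summation factor normalizes.


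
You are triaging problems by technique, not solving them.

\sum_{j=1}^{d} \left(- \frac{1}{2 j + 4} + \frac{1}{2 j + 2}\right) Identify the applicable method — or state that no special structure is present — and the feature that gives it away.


Verdict: telescoping — difference-of-shifts structure (each term adds \frac{1}{2 j + 2}, then subtracts its one-index-advanced value, which the following term adds back) leaves only the first and last pieces standing.


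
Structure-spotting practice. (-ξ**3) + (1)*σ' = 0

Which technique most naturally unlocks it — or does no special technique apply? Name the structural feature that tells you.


Diagnosis: no special technique — solved for the derivative, σ never appears on the right — this is a direct integration in ξ, not a differential-equations problem at heart.


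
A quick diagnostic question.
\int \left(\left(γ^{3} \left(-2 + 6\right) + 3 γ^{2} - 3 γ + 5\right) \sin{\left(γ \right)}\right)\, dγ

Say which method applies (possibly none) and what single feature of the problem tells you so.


Method: integration by parts — (γ^{3} \left(-2 + 6\right) + 3 γ^{2} - 3 γ + 5) dies after finitely many derivatives while \sin{\left(γ \right)} cycles under integration — the tabular/parts setup.


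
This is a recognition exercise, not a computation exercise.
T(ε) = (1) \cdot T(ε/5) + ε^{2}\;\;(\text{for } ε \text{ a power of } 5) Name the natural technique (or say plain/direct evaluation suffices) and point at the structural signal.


Verdict: the master substitution — treat m = log base 5 of ε as the new clock: one recursion step advances m by one while ε scales by 5.


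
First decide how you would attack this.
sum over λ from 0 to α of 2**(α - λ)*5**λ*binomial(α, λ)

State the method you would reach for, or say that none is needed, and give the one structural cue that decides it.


Method: the binomial theorem — binomial coefficients against complementary powers of 5 and 2: recognize the binomial expansion and resum.


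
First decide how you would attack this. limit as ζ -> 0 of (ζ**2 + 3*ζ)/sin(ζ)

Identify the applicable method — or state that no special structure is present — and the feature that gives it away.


Diagnosis: l'Hôpital's rule (0/0) — numerator and denominator both vanish at 0 — a genuine 0/0 form, which is exactly when l'Hôpital applies. A first-order expansion at the point is an equally standard path; the rule packages it.


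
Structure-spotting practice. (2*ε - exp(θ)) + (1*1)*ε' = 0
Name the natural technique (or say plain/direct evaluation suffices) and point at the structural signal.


Method: a linear integrating factor — ε enters only linearly with coefficient 2; multiply by exp of the integral of 2 and the left side becomes one derivative.


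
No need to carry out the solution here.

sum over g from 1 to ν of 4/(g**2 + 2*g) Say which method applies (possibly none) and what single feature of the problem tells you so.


Verdict: telescoping — 4/(g**2 + 2*g) decomposes into shift-paired simple fractions; the series telescopes to finitely many boundary pieces.


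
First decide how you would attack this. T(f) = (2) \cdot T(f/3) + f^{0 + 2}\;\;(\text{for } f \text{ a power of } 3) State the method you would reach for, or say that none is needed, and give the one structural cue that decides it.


Method: the master substitution — the argument contracts 3-fold per step: reindex f exponentially and solve the linear recurrence in the new index.


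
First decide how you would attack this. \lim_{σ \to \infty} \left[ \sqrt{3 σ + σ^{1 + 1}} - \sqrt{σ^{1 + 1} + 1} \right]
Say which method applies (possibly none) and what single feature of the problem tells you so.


Verdict: conjugate multiplication — both pieces blow up but their difference is finite; the conjugate trick rationalizes \sqrt{3 σ + σ^{1 + 1}} - \sqrt{σ^{1 + 1} + 1}.


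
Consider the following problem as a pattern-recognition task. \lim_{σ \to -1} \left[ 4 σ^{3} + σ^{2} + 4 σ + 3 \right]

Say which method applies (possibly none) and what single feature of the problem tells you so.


Diagnosis: no special technique — the expression is continuous at -1 — substitute and evaluate; no indeterminate form appears.


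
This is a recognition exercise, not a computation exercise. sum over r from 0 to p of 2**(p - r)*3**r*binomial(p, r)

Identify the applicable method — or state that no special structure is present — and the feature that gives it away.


Method: the binomial theorem — terms weighting binomial(p, r) against matched powers of 3 and 2 reassemble into (3 + 2)^p by the binomial theorem.


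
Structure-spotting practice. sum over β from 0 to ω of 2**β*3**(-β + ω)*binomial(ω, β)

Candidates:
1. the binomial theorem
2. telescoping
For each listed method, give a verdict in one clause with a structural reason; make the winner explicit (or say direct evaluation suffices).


Technique: the binomial theorem — binomial(ω, β) weighting matched powers of 2 and 3 is the expanded form of (2 + 3)^ω — fold it back up.
- the binomial theorem — yes, a natural case for it.
- telescoping — the summand is not presented as a shifted difference — a telescoping rewrite may exist, but the displayed structure does not offer one.


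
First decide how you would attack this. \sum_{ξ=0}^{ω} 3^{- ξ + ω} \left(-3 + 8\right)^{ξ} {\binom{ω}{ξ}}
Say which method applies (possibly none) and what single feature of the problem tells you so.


Method: the binomial theorem — {\binom{ω}{ξ}} weighting matched powers of (-3 + 8) and 3 is the expanded form of ((-3 + 8) + 3)^ω — fold it back up.


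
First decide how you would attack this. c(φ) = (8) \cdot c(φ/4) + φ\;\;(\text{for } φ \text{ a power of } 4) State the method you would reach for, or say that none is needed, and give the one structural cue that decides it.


Verdict: the master substitution — treat m = log base 4 of φ as the new clock: one recursion step advances m by one while φ scales by 4.


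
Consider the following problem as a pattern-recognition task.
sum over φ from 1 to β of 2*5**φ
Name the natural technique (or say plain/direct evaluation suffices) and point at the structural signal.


Technique: the geometric series formula — term-over-term division gives 5 every time — index-free ratio, geometric sum formula applies.


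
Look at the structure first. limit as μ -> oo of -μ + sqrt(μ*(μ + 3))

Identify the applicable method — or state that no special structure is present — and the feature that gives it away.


Best approach: conjugate multiplication — the ∞ − ∞ radical form is the exact trigger for the conjugate maneuver.


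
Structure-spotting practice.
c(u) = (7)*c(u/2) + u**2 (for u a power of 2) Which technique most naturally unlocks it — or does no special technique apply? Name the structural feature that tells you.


Best approach: the master substitution — the argument u/2 divides the index by 2; the standard u = 2^m substitution converts it to a constant-shift recurrence.


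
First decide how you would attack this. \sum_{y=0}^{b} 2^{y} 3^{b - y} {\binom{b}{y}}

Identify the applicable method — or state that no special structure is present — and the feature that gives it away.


Diagnosis: the binomial theorem — {\binom{b}{y}} weighting matched powers of 2 and 3 is the expanded form of (2 + 3)^b — fold it back up.


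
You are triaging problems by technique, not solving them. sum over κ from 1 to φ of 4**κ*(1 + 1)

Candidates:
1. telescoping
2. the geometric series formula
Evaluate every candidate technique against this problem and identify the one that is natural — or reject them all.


Technique: the geometric series formula — check a ratio of consecutive terms: it is 4, independent of the index, so the geometric formula closes the sum.
- telescoping — the terms as presented offer no neighboring cancellation — a telescoping rewrite may exist, but the displayed structure does not hand one over.
- the geometric series formula: yes, a natural case for it.


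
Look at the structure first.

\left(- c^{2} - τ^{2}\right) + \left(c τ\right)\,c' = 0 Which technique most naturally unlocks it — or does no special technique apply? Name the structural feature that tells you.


Verdict: the homogeneous substitution — the slope's numerator and denominator share total degree; set v = c/τ and the equation drops to separable form. A Bernoulli rewrite works here as the equation stands — the homogeneous substitution is the more immediate reading.


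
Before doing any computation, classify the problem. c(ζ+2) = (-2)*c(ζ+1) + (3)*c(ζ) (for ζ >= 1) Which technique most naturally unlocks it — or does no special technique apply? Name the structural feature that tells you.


Verdict: the characteristic-root method — shift-invariance with fixed coefficients calls for exponential trials; the characteristic polynomial finds every r^ζ.


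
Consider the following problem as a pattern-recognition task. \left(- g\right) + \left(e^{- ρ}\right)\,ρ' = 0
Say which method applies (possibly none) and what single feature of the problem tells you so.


Diagnosis: separation of variables — all dependence on the two variables factors apart, the defining separable shape. The cross-partial test also passes here (vacuously, each side single-variable); the potential-function route would work, separation is simply more immediate.


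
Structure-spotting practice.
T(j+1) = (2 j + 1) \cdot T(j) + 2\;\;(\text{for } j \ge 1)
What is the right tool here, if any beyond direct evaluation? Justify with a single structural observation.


Method: a summation factor — one-term recursion with variable weight 2 j + 1 is solved by product normalization, not by root-finding.


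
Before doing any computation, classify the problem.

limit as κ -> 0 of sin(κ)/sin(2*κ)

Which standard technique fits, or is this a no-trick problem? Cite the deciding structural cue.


Technique: l'Hôpital's rule (0/0) — both numerator and denominator vanish at 0: the genuine 0/0 indeterminate that l'Hôpital exists for. Known elementary limits would finish this too — the rule just bypasses the case analysis.


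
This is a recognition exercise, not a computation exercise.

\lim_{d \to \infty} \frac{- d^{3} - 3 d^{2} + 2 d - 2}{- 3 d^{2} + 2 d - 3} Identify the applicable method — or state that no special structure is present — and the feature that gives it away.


Diagnosis: dominant-term comparison — at large d only the top-degree terms survive; compare the leading terms and the limit falls out. As a single quotient, the ∞/∞ shape would yield to repeated differentiation as well — the growth comparison gets there in one look.


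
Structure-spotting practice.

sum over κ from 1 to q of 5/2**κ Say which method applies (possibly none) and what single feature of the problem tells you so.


Technique: the geometric series formula — consecutive terms stand in a fixed index-free ratio — the geometric sum formula closes it.


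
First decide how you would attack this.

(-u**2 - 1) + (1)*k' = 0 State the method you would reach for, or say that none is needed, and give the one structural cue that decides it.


Diagnosis: no special technique — the slope is a function of u alone, so integrate both sides directly.


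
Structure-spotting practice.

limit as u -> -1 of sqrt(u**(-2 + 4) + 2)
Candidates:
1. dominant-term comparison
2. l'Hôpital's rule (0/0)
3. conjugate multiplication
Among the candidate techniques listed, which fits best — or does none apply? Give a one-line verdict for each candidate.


Technique: no special technique — the function is continuous at -1; evaluation is itself the limit, no machinery required.
- dominant-term comparison: no dominant power emerges to decide the limit by degree comparison.
- l'Hôpital's rule (0/0): substituting the point gives a finite value outright — there is no indeterminate clash to repair.
- conjugate multiplication — multiplying by a conjugate would not remove any indeterminacy here.


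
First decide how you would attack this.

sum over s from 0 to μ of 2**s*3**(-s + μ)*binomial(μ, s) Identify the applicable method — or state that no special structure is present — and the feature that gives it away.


Method: the binomial theorem — binomial(μ, s) weighting matched powers of 2 and 3 is the expanded form of (2 + 3)^μ — fold it back up.


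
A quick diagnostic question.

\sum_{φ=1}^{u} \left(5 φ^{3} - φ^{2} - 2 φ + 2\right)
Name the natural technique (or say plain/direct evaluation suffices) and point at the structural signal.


Best approach: no special technique — constant-multiple powers of φ with no cancellation partners and no common ratio — use the standard power-sum formulas.


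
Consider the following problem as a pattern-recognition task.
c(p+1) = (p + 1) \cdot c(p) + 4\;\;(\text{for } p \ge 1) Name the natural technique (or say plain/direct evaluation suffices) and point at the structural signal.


Diagnosis: a summation factor — rescale the sequence by the product of the weights p + 1 so far — the recurrence collapses to a plain running sum.


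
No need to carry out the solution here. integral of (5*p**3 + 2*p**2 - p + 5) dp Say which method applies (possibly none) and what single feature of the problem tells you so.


Technique: no special technique — the integrand is a sum of constant multiples of powers of p — integrate term by term.


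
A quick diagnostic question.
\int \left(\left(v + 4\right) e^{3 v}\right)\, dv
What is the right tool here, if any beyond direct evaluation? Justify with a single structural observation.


Diagnosis: integration by parts — v + 4 dies after finitely many derivatives while e^{3 v} cycles under integration — the tabular/parts setup.


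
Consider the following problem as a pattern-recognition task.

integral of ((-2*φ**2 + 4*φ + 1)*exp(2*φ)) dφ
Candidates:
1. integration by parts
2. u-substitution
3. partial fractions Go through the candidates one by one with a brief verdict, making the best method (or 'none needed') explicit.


Diagnosis: integration by parts — the integrand splits as -2*φ**2 + 4*φ + 1 times exp(2*φ) — repeatedly differentiating the polynomial part kills it, which is the parts ladder.
- integration by parts: applicable, and directly so.
- u-substitution: no subexpression of the integrand serves as a whole-integral substitution inner — individual terms may offer their own, but none carries its derivative as a factor of the full integrand; a working change of variable would have to be constructed from outside the expression.
- partial fractions: the expression is not a ratio of polynomials that decomposes further.


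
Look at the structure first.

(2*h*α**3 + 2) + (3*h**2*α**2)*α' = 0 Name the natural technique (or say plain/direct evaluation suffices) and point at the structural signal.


Method: the exact-equation method — d/dα of 2*h*α**3 + 2 equals d/dh of 3*h**2*α**2: the form is a total differential of one potential — integrate it exactly.


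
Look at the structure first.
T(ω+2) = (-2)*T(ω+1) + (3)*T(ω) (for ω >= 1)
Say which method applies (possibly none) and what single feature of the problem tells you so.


Verdict: the characteristic-root method — shift-invariance with fixed coefficients calls for exponential trials; the characteristic polynomial finds every r^ω.


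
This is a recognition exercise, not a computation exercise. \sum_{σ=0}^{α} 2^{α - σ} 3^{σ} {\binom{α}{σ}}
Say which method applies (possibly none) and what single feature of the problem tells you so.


Verdict: the binomial theorem — terms weighting {\binom{α}{σ}} against matched powers of 3 and 2 reassemble into (3 + 2)^α by the binomial theorem.


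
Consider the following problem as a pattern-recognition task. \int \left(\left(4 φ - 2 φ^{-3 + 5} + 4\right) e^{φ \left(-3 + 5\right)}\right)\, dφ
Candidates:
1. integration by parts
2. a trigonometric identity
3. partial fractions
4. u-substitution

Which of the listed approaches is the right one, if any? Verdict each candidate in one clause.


Verdict: integration by parts — (4 φ - 2 φ^{-3 + 5} + 4) dies after finitely many derivatives while e^{φ \left(-3 + 5\right)} cycles under integration — the tabular/parts setup.
- integration by parts: yes — fits the structure here.
- a trigonometric identity: no sine or cosine appears, so there is nothing for a trigonometric identity to act on.
- partial fractions — there is no rational-function structure to decompose.
- u-substitution: no subexpression of the integrand serves as a whole-integral substitution inner — individual terms may offer their own, but none carries its derivative as a factor of the full integrand; a working change of variable would have to be constructed from outside the expression.


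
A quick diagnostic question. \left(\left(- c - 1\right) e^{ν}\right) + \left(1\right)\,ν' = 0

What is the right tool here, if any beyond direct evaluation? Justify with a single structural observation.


Diagnosis: separation of variables — solved for the derivative, the right side splits multiplicatively into a function of each variable alone — divide and integrate each side.


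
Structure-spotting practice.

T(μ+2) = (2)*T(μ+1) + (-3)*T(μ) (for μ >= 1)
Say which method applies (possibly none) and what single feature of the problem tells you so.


Method: the characteristic-root method — no index-dependence in the weights and nothing inhomogeneous: classic characteristic-equation setup.


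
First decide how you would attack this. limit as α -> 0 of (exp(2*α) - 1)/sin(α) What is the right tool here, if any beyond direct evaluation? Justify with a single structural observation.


Diagnosis: l'Hôpital's rule (0/0) — the 0/0 form at 0 is the signature situation for l'Hôpital's rule. A local series expansion at the point resolves it as well; the rule is the packaged version of that step.


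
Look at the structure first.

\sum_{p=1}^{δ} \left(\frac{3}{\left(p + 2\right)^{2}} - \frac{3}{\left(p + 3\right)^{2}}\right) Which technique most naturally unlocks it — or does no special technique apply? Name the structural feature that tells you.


Best approach: telescoping — a difference of consecutive values of one function (\frac{3}{\left(p + 2\right)^{2}} at one index and the next) — telescoping by construction.


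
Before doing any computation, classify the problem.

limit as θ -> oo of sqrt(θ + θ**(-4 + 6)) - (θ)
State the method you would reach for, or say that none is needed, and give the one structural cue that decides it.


Diagnosis: conjugate multiplication — both pieces blow up but their difference is finite; the conjugate trick rationalizes sqrt(θ + θ**(-4 + 6)) - θ.


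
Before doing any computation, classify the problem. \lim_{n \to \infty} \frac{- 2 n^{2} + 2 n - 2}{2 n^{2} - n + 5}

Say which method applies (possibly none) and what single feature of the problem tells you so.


Technique: dominant-term comparison — growth-rate triage: the leading powers of n decide the limit, everything else is noise. Differentiating the expression as a single quotient would eventually settle it as well; matching dominant growth settles it immediately.


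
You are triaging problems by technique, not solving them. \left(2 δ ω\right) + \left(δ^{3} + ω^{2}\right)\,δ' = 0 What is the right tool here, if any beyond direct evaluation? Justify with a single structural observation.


Technique: the exact-equation method — the mixed-partials test passes for 2 δ ω and δ^{3} + ω^{2}, so a potential function exists as presented.


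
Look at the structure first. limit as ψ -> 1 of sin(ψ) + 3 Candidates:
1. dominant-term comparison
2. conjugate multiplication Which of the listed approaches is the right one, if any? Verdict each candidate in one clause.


Verdict: no special technique — nothing blocks direct substitution at 1: plug in and finish.
- dominant-term comparison — leading-power comparison does not apply to this form.
- conjugate multiplication — rationalization has no target — no divergent radical difference appears.


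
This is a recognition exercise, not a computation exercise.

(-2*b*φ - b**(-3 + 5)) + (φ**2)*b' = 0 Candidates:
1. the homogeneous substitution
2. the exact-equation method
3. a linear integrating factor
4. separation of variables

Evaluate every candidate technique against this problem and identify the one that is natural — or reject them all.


Technique: the homogeneous substitution — solved for the derivative, the right side is unchanged under scaling φ and b together — it depends only on the ratio b/φ, so substitute a single ratio variable. A Bernoulli rewrite works here as the equation stands — the homogeneous substitution is the more immediate reading.
- the homogeneous substitution: applies; the problem has the shape this method handles.
- the exact-equation method — the cross partial derivatives disagree, so no single potential exists.
- a linear integrating factor: the unknown enters nonlinearly (through a power, a denominator, or a transcendental function), which the linear integrating-factor recipe cannot absorb as-is — any repair would come from a preliminary substitution, not the factor.
- separation of variables: the two dependences do not factor apart.


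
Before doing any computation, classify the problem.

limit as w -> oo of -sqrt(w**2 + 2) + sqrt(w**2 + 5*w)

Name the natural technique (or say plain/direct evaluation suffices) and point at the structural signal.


Verdict: conjugate multiplication — infinity minus infinity with a radical in play — multiply by the conjugate so the divergences of sqrt(w**2 + 5*w) and sqrt(w**2 + 2) annihilate.


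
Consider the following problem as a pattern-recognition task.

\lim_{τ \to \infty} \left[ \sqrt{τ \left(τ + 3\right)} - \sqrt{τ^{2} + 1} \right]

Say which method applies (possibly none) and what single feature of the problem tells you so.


Technique: conjugate multiplication — the difference \sqrt{τ \left(τ + 3\right)} - \sqrt{τ^{2} + 1} is an ∞ − ∞ stalemate; its conjugate partner breaks the tie.


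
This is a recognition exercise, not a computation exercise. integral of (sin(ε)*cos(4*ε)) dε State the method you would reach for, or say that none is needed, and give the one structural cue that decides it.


Verdict: a trigonometric identity — cross-frequency products like sin(ε)*cos(4*ε) are the textbook product-to-sum case — the identity converts them to directly integrable sinusoids.


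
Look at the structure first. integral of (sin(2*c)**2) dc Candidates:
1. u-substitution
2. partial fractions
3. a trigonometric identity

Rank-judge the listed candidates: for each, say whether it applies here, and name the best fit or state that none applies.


Best approach: a trigonometric identity — the even exponent on sin(2*c)**2 signals one move: rewrite via cos of the doubled angle.
- u-substitution: no subexpression of the integrand pairs with its own derivative as a factor — individual terms may offer their own substitutions, but any change of variable covering the whole integral would have to be constructed from outside the expression.
- partial fractions — there is no rational-function structure to decompose.
- a trigonometric identity — yes, a natural case for it.


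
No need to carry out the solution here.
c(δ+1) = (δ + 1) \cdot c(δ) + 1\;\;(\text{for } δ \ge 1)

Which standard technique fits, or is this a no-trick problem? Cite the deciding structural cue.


Verdict: a summation factor — the coefficient δ + 1 drifts with the index, so no fixed root exists; normalizing by the cumulative product telescopes it.


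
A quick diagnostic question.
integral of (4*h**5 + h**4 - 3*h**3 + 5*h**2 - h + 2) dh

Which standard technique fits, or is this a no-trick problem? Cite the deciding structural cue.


Best approach: no special technique — a term-by-term power-rule job in h; no substitution or rearrangement earns its keep here.


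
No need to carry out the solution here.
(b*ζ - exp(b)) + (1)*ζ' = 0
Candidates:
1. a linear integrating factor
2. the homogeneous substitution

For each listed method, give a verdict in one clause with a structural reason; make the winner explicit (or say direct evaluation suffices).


Verdict: a linear integrating factor — the unknown enters only to the first power against a nonzero forcing term — the integrating-factor template applies directly.
- a linear integrating factor — yes, a natural case for it.
- the homogeneous substitution — the ratio of the variables does not determine the slope.


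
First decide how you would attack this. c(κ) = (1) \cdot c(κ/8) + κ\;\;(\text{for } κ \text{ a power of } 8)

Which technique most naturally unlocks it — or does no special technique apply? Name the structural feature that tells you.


Verdict: the master substitution — treat m = log base 8 of κ as the new clock: one recursion step advances m by one while κ scales by 8.


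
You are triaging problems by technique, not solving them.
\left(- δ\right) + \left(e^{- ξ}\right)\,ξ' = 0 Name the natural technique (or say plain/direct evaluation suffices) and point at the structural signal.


Verdict: separation of variables — solved for the derivative, the right side splits multiplicatively into a function of each variable alone — divide and integrate each side. The equation is exact as it stands too — a potential function exists — though separation reads the split structure directly.


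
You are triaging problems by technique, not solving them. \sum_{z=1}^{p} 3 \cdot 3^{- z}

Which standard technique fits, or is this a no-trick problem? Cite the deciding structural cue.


Diagnosis: the geometric series formula — consecutive terms stand in a fixed index-free ratio — the geometric sum formula closes it.


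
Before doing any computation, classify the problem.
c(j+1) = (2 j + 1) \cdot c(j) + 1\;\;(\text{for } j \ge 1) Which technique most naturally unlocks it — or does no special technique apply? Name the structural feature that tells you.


Best approach: a summation factor — with the index-dependent coefficient 2 j + 1, dividing by the cumulative product turns the left side into a pure difference.


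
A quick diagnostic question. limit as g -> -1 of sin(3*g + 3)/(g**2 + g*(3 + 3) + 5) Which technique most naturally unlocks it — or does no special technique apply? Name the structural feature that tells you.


Technique: l'Hôpital's rule (0/0) — the 0/0 form at -1 is the signature situation for l'Hôpital's rule. A local series expansion at the point resolves it as well; the rule is the packaged version of that step.


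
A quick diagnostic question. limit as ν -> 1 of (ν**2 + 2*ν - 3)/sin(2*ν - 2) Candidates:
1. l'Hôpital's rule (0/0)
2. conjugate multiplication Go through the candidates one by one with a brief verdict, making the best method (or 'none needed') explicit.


Best approach: l'Hôpital's rule (0/0) — plug in 1: top and bottom both hit zero, so differentiate each and retry. A local series expansion at the point resolves it as well; the rule is the packaged version of that step.
- l'Hôpital's rule (0/0): a fit — the right tool for this form.
- conjugate multiplication: no divergent radical difference is present for a conjugate pair to cancel.


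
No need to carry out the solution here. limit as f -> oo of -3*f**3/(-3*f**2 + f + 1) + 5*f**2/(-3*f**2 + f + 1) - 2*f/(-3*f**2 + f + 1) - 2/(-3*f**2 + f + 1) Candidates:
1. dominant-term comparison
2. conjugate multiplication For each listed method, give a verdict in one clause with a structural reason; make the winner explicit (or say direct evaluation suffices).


Diagnosis: dominant-term comparison — growth-rate triage: the leading powers of f decide the limit, everything else is noise.
- dominant-term comparison: yes, a natural case for it.
- conjugate multiplication — no divergent radical difference is present for a conjugate pair to cancel.


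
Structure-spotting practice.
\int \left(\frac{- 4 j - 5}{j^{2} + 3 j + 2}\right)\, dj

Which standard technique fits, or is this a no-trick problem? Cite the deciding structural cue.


Diagnosis: partial fractions — the bottom factors while the top stays lower-degree — split into simple fractions and integrate piece by piece.


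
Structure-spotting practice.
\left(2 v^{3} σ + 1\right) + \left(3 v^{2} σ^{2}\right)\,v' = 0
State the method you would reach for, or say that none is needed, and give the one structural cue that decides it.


Verdict: the exact-equation method — the mixed-partials test passes for 2 v^{3} σ + 1 and 3 v^{2} σ^{2}, so a potential function exists as presented.


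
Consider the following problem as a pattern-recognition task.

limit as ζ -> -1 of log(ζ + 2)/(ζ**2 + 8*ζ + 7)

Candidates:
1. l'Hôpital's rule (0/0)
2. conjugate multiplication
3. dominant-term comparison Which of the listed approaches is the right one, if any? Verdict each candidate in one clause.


Method: l'Hôpital's rule (0/0) — plug in -1: top and bottom both hit zero, so differentiate each and retry. A local series expansion at the point resolves it as well; the rule is the packaged version of that step.
- l'Hôpital's rule (0/0): yes — fits the structure here.
- conjugate multiplication — no divergent radical difference is present for a conjugate pair to cancel.
- dominant-term comparison: this is not a rational comparison of growth rates at infinity.


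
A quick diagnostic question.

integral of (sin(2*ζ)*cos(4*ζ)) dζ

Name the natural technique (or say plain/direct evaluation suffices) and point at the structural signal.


Best approach: a trigonometric identity — mixed-frequency products such as sin(2*ζ)*cos(4*ζ) are designed for the product-to-sum formula.


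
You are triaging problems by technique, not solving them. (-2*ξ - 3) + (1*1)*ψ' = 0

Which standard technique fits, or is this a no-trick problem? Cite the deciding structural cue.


Verdict: no special technique — with ψ absent the equation is not coupled at all: direct integration in ξ.


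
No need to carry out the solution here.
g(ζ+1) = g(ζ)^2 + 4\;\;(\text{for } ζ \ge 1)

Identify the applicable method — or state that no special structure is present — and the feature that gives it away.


Diagnosis: no special technique — this one you iterate or analyze qualitatively: the nonlinearity defeats linear solution methods.


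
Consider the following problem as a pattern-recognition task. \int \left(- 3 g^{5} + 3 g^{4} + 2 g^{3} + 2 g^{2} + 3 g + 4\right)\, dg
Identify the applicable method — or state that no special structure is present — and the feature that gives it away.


Verdict: no special technique — nothing composite, nothing rational, nothing trigonometric — each constant-multiple power of g integrates by the power rule alone.


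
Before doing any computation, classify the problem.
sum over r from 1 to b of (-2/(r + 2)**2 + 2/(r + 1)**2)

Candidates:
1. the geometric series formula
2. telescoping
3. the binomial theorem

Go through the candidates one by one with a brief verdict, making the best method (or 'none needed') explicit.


Best approach: telescoping — this sum is a zipper: each term contributes 2/(r + 1)**2 and removes the next index's value, which the following term puts back, closing term by term.
- the geometric series formula — consecutive terms are not related by a fixed multiplier.
- telescoping: applicable, and directly so.
- the binomial theorem — the summand does not match any term pattern of an expanded binomial power.


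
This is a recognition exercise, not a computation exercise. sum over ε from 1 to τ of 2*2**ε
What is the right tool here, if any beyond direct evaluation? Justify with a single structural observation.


Best approach: the geometric series formula — the ratio of consecutive terms is the constant 2, independent of the index — a geometric sum.


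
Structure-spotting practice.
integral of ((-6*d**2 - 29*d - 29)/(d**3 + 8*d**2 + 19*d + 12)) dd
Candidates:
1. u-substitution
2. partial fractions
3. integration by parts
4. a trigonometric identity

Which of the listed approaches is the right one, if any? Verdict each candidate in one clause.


Verdict: partial fractions — break d**3 + 8*d**2 + 19*d + 12 into its roots and the integral splits into logarithm-sized bites.
- u-substitution — no subexpression of the integrand serves as a whole-integral substitution inner — individual terms may offer their own, but none carries its derivative as a factor of the full integrand; a working change of variable would have to be constructed from outside the expression.
- partial fractions — yes, a natural case for it.
- integration by parts: there is no nonconstant-polynomial-times-kernel split with an exp, sine, cosine (degree-1 argument), or logarithm partner.
- a trigonometric identity: with no trigonometric functions present, identity rewriting has no target.


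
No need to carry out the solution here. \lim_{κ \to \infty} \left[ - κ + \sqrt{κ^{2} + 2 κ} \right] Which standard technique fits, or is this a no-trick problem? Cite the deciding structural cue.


Method: conjugate multiplication — this difference gives up after one conjugate multiplication — the radical structure cancels against its conjugate.


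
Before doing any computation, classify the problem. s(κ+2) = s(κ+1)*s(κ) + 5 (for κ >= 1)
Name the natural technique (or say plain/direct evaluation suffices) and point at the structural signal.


Technique: no special technique — the unknown sequence enters the update nonlinearly, so no linear method fits the recurrence as written — direct iteration remains.


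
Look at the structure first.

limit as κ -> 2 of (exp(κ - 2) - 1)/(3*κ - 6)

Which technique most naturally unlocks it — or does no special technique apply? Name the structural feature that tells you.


Best approach: l'Hôpital's rule (0/0) — the 0/0 form at 2 is the signature situation for l'Hôpital's rule. A first-order expansion at the point is an equally standard path; the rule packages it.


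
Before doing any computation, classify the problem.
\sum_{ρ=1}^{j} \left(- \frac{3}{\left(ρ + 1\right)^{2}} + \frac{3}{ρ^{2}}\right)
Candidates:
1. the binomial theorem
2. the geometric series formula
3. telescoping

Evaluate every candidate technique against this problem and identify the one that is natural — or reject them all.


Verdict: telescoping — consecutive terms evaluate one function at adjacent indices (\frac{3}{ρ^{2}} is its current value): one term's tail is the next term's head, so the chain collapses.
- the binomial theorem: the terms lack the binomial-coefficient-weighted complementary-power pattern of an expansion.
- the geometric series formula: the ratio of consecutive terms depends on the index.
- telescoping — yes — fits the structure here.


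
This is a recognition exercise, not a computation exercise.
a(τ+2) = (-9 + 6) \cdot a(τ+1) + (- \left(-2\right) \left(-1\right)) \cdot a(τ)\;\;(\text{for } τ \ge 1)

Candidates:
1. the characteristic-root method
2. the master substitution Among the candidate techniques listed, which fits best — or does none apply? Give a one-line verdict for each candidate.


Diagnosis: the characteristic-root method — the recurrence treats every index alike (constant coefficients, no forcing) — precisely the regime where r^τ trials close it.
- the characteristic-root method: yes — fits the structure here.
- the master substitution — the recursion shifts the index rather than dividing it.


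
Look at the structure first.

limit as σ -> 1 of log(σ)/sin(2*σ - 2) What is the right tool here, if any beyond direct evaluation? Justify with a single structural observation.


Method: l'Hôpital's rule (0/0) — substituting 1 gives 0 over 0; differentiate top and bottom once and re-evaluate. Known elementary limits would finish this too — the rule just bypasses the case analysis.


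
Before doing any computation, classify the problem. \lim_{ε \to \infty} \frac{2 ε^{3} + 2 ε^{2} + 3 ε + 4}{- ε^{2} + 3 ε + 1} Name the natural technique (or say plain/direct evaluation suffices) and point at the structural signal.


Best approach: dominant-term comparison — divide by the highest power of ε present: lower-order terms vanish and the dominant ratio remains. l'Hôpital's at-infinity variant applies to the expression viewed as a single quotient; the leading-term comparison is the direct route.


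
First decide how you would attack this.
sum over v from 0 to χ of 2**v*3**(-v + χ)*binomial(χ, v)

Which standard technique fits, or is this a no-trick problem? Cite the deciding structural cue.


Best approach: the binomial theorem — the summand is term v of a binomial expansion in 2 and 3; the whole sum is a single power.


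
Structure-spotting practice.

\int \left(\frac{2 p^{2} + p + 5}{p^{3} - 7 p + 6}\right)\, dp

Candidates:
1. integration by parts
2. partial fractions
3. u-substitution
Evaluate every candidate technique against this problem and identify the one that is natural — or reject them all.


Verdict: partial fractions — the factorization of p^{3} - 7 p + 6 is the whole battle; after it, each term is a table integral.
- integration by parts: the integrand does not split as a nonconstant polynomial times an exp, sine, cosine of a linear argument, or logarithm — no polynomial-kernel parts product to differentiate one side of.
- partial fractions — yes, a natural case for it.
- u-substitution — no subexpression of the integrand serves as a whole-integral substitution inner — individual terms may offer their own, but none carries its derivative as a factor of the full integrand; a working change of variable would have to be constructed from outside the expression.


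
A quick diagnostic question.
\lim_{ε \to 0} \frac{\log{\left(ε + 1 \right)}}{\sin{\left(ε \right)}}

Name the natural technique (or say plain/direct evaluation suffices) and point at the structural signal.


Best approach: l'Hôpital's rule (0/0) — plug in 0: top and bottom both hit zero, so differentiate each and retry. A local series expansion at the point resolves it as well; the rule is the packaged version of that step.
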